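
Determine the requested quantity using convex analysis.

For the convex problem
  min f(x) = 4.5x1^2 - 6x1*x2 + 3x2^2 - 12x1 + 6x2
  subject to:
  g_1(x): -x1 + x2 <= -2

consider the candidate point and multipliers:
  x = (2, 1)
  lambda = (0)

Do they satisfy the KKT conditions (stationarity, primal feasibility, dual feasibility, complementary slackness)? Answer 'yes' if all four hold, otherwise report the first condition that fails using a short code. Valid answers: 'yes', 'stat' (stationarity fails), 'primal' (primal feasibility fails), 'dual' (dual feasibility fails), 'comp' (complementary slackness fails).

Gradient of f: grad f(x) = Q x + c = (0, 0)
Constraint values g_i(x) = a_i^T x - b_i:
  g_1((2, 1)) = 1
Stationarity residual: grad f(x) + sum_i lambda_i a_i = (0, 0)
  -> stationarity OK
Primal feasibility (all g_i <= 0): FAILS
Dual feasibility (all lambda_i >= 0): OK
Complementary slackness (lambda_i * g_i(x) = 0 for all i): OK

Verdict: the first failing condition is primal_feasibility -> primal.

primal


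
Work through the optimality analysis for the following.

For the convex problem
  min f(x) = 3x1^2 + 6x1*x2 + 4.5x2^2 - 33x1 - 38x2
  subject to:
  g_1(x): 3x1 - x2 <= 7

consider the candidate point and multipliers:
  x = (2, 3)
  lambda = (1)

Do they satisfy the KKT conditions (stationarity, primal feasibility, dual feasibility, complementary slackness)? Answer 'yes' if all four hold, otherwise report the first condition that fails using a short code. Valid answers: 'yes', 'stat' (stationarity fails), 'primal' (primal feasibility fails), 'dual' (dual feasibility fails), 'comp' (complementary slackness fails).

Gradient of f: grad f(x) = Q x + c = (-3, 1)
Constraint values g_i(x) = a_i^T x - b_i:
  g_1((2, 3)) = -4
Stationarity residual: grad f(x) + sum_i lambda_i a_i = (0, 0)
  -> stationarity OK
Primal feasibility (all g_i <= 0): OK
Dual feasibility (all lambda_i >= 0): OK
Complementary slackness (lambda_i * g_i(x) = 0 for all i): FAILS

Verdict: the first failing condition is complementary_slackness -> comp.

comp


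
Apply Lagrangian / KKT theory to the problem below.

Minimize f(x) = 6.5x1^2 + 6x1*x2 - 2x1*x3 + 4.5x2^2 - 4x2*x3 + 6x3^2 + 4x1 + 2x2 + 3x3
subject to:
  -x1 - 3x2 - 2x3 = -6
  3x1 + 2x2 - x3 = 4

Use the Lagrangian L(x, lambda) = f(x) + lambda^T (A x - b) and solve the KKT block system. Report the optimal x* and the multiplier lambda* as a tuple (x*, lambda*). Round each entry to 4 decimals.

Form the Lagrangian:
  L(x, lambda) = (1/2) x^T Q x + c^T x + lambda^T (A x - b)
Stationarity (grad_x L = 0): Q x + c + A^T lambda = 0.
Primal feasibility: A x = b.

This gives the KKT block system:
  [ Q   A^T ] [ x     ]   [-c ]
  [ A    0  ] [ lambda ] = [ b ]

Solving the linear system:
  x*      = (0.3462, 1.6538, 0.3462)
  lambda* = (2.467, -5.0879)
  f(x*)   = 20.4423

x* = (0.3462, 1.6538, 0.3462), lambda* = (2.467, -5.0879)


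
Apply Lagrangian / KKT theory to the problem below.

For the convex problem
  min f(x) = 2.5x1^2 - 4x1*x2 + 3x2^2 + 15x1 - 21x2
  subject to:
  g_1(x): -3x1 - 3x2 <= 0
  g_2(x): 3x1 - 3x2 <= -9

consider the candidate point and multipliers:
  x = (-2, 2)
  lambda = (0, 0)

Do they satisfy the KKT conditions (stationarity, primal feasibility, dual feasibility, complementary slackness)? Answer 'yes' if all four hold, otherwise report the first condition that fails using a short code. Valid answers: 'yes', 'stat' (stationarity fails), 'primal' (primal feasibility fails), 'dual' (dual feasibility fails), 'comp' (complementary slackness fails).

Gradient of f: grad f(x) = Q x + c = (-3, -1)
Constraint values g_i(x) = a_i^T x - b_i:
  g_1((-2, 2)) = 0
  g_2((-2, 2)) = -3
Stationarity residual: grad f(x) + sum_i lambda_i a_i = (-3, -1)
  -> stationarity FAILS
Primal feasibility (all g_i <= 0): OK
Dual feasibility (all lambda_i >= 0): OK
Complementary slackness (lambda_i * g_i(x) = 0 for all i): OK

Verdict: the first failing condition is stationarity -> stat.

stat


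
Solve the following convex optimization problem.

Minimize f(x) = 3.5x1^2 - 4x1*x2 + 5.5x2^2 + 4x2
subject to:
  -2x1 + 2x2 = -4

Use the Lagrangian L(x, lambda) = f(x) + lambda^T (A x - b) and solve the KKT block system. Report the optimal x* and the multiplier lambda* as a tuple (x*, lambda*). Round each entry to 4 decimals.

Form the Lagrangian:
  L(x, lambda) = (1/2) x^T Q x + c^T x + lambda^T (A x - b)
Stationarity (grad_x L = 0): Q x + c + A^T lambda = 0.
Primal feasibility: A x = b.

This gives the KKT block system:
  [ Q   A^T ] [ x     ]   [-c ]
  [ A    0  ] [ lambda ] = [ b ]

Solving the linear system:
  x*      = (1, -1)
  lambda* = (5.5)
  f(x*)   = 9

x* = (1, -1), lambda* = (5.5)


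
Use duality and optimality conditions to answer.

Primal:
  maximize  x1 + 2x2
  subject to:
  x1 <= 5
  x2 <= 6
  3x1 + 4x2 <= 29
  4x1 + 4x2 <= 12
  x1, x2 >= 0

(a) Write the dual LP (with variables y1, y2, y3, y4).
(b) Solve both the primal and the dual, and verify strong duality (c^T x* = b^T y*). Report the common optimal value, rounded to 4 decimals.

The standard primal-dual pair for 'max c^T x s.t. A x <= b, x >= 0' is:
  Dual:  min b^T y  s.t.  A^T y >= c,  y >= 0.

So the dual LP is:
  minimize  5y1 + 6y2 + 29y3 + 12y4
  subject to:
    y1 + 3y3 + 4y4 >= 1
    y2 + 4y3 + 4y4 >= 2
    y1, y2, y3, y4 >= 0

Solving the primal: x* = (0, 3).
  primal value c^T x* = 6.
Solving the dual: y* = (0, 0, 0, 0.5).
  dual value b^T y* = 6.
Strong duality: c^T x* = b^T y*. Confirmed.

6


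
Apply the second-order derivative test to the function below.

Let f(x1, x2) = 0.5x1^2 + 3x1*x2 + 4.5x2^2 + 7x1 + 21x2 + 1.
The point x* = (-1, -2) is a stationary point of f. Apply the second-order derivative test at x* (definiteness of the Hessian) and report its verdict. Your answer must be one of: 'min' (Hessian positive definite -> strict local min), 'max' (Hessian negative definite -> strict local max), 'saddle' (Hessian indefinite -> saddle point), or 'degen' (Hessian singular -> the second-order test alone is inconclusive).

Compute the Hessian H = grad^2 f:
  H = [[1, 3], [3, 9]]
Verify stationarity: grad f(x*) = H x* + g = (0, 0).
Eigenvalues of H: 0, 10.
H has a zero eigenvalue (singular; positive semidefinite but not definite), so H is neither positive definite, negative definite, nor indefinite. The second-order test alone is inconclusive -> degen.
(Indeed, f is constant along the null direction of H through x*, so x* is not a strict local extremum.)

degen


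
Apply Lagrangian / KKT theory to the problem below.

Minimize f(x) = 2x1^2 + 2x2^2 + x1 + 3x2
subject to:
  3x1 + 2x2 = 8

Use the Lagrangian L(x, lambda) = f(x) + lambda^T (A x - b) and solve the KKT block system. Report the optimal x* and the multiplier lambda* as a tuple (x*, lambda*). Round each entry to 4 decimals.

Form the Lagrangian:
  L(x, lambda) = (1/2) x^T Q x + c^T x + lambda^T (A x - b)
Stationarity (grad_x L = 0): Q x + c + A^T lambda = 0.
Primal feasibility: A x = b.

This gives the KKT block system:
  [ Q   A^T ] [ x     ]   [-c ]
  [ A    0  ] [ lambda ] = [ b ]

Solving the linear system:
  x*      = (2.1154, 0.8269)
  lambda* = (-3.1538)
  f(x*)   = 14.9135

x* = (2.1154, 0.8269), lambda* = (-3.1538)


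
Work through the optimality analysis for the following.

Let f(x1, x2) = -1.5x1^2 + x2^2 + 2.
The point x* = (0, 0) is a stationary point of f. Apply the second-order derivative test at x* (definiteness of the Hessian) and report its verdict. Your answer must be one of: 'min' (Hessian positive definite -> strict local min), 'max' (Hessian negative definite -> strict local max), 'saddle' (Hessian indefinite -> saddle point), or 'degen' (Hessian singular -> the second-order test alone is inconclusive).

Compute the Hessian H = grad^2 f:
  H = [[-3, 0], [0, 2]]
Verify stationarity: grad f(x*) = H x* + g = (0, 0).
Eigenvalues of H: -3, 2.
Eigenvalues have mixed signs, so H is indefinite -> x* is a saddle point.

saddle


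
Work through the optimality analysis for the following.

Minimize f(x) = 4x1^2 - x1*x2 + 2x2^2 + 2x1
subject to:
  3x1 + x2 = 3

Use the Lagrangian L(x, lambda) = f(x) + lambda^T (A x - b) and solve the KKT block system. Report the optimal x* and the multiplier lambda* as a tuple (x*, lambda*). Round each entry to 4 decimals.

Form the Lagrangian:
  L(x, lambda) = (1/2) x^T Q x + c^T x + lambda^T (A x - b)
Stationarity (grad_x L = 0): Q x + c + A^T lambda = 0.
Primal feasibility: A x = b.

This gives the KKT block system:
  [ Q   A^T ] [ x     ]   [-c ]
  [ A    0  ] [ lambda ] = [ b ]

Solving the linear system:
  x*      = (0.74, 0.78)
  lambda* = (-2.38)
  f(x*)   = 4.31

x* = (0.74, 0.78), lambda* = (-2.38)


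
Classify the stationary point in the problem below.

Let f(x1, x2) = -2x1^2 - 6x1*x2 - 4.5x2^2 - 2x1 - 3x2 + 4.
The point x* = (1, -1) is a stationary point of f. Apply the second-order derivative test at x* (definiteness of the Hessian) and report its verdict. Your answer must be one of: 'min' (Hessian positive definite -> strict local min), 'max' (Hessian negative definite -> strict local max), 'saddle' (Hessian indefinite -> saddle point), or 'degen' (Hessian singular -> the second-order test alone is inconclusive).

Compute the Hessian H = grad^2 f:
  H = [[-4, -6], [-6, -9]]
Verify stationarity: grad f(x*) = H x* + g = (0, 0).
Eigenvalues of H: -13, 0.
H has a zero eigenvalue (singular; negative semidefinite but not definite), so H is neither positive definite, negative definite, nor indefinite. The second-order test alone is inconclusive -> degen.
(Indeed, f is constant along the null direction of H through x*, so x* is not a strict local extremum.)

degen


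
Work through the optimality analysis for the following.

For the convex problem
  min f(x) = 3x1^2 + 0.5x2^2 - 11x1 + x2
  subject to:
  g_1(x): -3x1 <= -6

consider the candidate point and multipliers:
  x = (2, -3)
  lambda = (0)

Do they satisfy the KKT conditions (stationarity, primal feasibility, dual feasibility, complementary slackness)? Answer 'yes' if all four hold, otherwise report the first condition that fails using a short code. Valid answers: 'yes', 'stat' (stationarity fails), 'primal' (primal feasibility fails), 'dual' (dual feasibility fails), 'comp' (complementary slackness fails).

Gradient of f: grad f(x) = Q x + c = (1, -2)
Constraint values g_i(x) = a_i^T x - b_i:
  g_1((2, -3)) = 0
Stationarity residual: grad f(x) + sum_i lambda_i a_i = (1, -2)
  -> stationarity FAILS
Primal feasibility (all g_i <= 0): OK
Dual feasibility (all lambda_i >= 0): OK
Complementary slackness (lambda_i * g_i(x) = 0 for all i): OK

Verdict: the first failing condition is stationarity -> stat.

stat


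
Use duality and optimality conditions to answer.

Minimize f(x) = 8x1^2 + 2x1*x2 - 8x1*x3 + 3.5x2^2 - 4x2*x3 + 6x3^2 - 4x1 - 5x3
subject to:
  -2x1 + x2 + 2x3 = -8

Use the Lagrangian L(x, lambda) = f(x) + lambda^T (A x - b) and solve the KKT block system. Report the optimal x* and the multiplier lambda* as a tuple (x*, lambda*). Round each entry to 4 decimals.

Form the Lagrangian:
  L(x, lambda) = (1/2) x^T Q x + c^T x + lambda^T (A x - b)
Stationarity (grad_x L = 0): Q x + c + A^T lambda = 0.
Primal feasibility: A x = b.

This gives the KKT block system:
  [ Q   A^T ] [ x     ]   [-c ]
  [ A    0  ] [ lambda ] = [ b ]

Solving the linear system:
  x*      = (1.1842, -2.6974, -1.4671)
  lambda* = (10.6447)
  f(x*)   = 43.8783

x* = (1.1842, -2.6974, -1.4671), lambda* = (10.6447)


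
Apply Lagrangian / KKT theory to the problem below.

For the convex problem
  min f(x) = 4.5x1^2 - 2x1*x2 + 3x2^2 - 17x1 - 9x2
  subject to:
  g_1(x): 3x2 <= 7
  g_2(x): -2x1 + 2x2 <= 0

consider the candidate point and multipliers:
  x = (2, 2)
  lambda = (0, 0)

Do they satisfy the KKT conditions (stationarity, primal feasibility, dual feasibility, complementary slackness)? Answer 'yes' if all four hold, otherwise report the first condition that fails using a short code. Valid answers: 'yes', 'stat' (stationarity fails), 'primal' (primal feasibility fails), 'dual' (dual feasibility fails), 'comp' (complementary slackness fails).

Gradient of f: grad f(x) = Q x + c = (-3, -1)
Constraint values g_i(x) = a_i^T x - b_i:
  g_1((2, 2)) = -1
  g_2((2, 2)) = 0
Stationarity residual: grad f(x) + sum_i lambda_i a_i = (-3, -1)
  -> stationarity FAILS
Primal feasibility (all g_i <= 0): OK
Dual feasibility (all lambda_i >= 0): OK
Complementary slackness (lambda_i * g_i(x) = 0 for all i): OK

Verdict: the first failing condition is stationarity -> stat.

stat


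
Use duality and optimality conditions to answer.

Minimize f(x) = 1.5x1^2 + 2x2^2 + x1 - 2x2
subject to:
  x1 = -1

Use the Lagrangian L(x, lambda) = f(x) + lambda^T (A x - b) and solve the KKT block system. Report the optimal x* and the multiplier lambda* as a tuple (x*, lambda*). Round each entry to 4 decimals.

Form the Lagrangian:
  L(x, lambda) = (1/2) x^T Q x + c^T x + lambda^T (A x - b)
Stationarity (grad_x L = 0): Q x + c + A^T lambda = 0.
Primal feasibility: A x = b.

This gives the KKT block system:
  [ Q   A^T ] [ x     ]   [-c ]
  [ A    0  ] [ lambda ] = [ b ]

Solving the linear system:
  x*      = (-1, 0.5)
  lambda* = (2)
  f(x*)   = 0

x* = (-1, 0.5), lambda* = (2)


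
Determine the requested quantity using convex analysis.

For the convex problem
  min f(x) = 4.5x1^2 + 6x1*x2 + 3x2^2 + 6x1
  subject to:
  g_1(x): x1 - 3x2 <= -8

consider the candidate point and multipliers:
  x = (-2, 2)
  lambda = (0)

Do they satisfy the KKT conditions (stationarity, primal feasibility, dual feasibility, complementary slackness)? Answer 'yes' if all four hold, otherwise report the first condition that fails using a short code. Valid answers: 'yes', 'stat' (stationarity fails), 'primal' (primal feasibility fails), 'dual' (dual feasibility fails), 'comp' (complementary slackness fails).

Gradient of f: grad f(x) = Q x + c = (0, 0)
Constraint values g_i(x) = a_i^T x - b_i:
  g_1((-2, 2)) = 0
Stationarity residual: grad f(x) + sum_i lambda_i a_i = (0, 0)
  -> stationarity OK
Primal feasibility (all g_i <= 0): OK
Dual feasibility (all lambda_i >= 0): OK
Complementary slackness (lambda_i * g_i(x) = 0 for all i): OK

Verdict: yes, KKT holds.

yes


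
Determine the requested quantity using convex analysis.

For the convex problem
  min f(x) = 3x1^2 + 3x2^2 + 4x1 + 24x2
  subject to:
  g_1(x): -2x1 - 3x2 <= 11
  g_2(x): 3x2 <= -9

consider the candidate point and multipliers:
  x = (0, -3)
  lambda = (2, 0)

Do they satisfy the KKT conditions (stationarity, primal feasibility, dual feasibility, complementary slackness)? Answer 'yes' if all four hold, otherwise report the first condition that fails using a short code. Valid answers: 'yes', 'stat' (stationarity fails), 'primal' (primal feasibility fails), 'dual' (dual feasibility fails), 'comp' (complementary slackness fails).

Gradient of f: grad f(x) = Q x + c = (4, 6)
Constraint values g_i(x) = a_i^T x - b_i:
  g_1((0, -3)) = -2
  g_2((0, -3)) = 0
Stationarity residual: grad f(x) + sum_i lambda_i a_i = (0, 0)
  -> stationarity OK
Primal feasibility (all g_i <= 0): OK
Dual feasibility (all lambda_i >= 0): OK
Complementary slackness (lambda_i * g_i(x) = 0 for all i): FAILS

Verdict: the first failing condition is complementary_slackness -> comp.

comp


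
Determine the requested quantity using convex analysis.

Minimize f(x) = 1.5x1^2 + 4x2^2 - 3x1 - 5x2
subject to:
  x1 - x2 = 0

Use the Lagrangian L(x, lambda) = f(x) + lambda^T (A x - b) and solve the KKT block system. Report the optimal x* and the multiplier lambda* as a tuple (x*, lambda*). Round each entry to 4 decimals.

Form the Lagrangian:
  L(x, lambda) = (1/2) x^T Q x + c^T x + lambda^T (A x - b)
Stationarity (grad_x L = 0): Q x + c + A^T lambda = 0.
Primal feasibility: A x = b.

This gives the KKT block system:
  [ Q   A^T ] [ x     ]   [-c ]
  [ A    0  ] [ lambda ] = [ b ]

Solving the linear system:
  x*      = (0.7273, 0.7273)
  lambda* = (0.8182)
  f(x*)   = -2.9091

x* = (0.7273, 0.7273), lambda* = (0.8182)


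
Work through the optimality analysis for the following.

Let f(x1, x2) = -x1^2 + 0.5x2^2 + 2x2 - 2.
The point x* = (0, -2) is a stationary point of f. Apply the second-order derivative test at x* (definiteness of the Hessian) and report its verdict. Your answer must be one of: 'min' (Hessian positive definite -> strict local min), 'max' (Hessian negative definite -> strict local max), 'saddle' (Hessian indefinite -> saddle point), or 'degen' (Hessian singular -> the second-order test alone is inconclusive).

Compute the Hessian H = grad^2 f:
  H = [[-2, 0], [0, 1]]
Verify stationarity: grad f(x*) = H x* + g = (0, 0).
Eigenvalues of H: -2, 1.
Eigenvalues have mixed signs, so H is indefinite -> x* is a saddle point.

saddle


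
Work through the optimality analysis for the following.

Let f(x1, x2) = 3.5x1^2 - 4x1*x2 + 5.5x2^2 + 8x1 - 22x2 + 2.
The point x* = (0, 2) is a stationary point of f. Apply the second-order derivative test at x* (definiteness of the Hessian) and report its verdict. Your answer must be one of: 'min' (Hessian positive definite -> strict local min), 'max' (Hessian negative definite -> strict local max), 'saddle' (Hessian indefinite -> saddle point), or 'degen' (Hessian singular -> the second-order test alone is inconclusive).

Compute the Hessian H = grad^2 f:
  H = [[7, -4], [-4, 11]]
Verify stationarity: grad f(x*) = H x* + g = (0, 0).
Eigenvalues of H: 4.5279, 13.4721.
Both eigenvalues > 0, so H is positive definite -> x* is a strict local min.

min


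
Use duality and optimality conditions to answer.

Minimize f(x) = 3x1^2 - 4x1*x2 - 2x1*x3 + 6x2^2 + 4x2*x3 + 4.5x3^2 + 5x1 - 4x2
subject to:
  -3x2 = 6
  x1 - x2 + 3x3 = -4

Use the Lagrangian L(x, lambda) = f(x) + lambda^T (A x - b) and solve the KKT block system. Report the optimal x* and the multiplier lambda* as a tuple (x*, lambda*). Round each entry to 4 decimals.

Form the Lagrangian:
  L(x, lambda) = (1/2) x^T Q x + c^T x + lambda^T (A x - b)
Stationarity (grad_x L = 0): Q x + c + A^T lambda = 0.
Primal feasibility: A x = b.

This gives the KKT block system:
  [ Q   A^T ] [ x     ]   [-c ]
  [ A    0  ] [ lambda ] = [ b ]

Solving the linear system:
  x*      = (-3.08, -2, -0.9733)
  lambda* = (-7.7022, 3.5333)
  f(x*)   = 26.4733

x* = (-3.08, -2, -0.9733), lambda* = (-7.7022, 3.5333)


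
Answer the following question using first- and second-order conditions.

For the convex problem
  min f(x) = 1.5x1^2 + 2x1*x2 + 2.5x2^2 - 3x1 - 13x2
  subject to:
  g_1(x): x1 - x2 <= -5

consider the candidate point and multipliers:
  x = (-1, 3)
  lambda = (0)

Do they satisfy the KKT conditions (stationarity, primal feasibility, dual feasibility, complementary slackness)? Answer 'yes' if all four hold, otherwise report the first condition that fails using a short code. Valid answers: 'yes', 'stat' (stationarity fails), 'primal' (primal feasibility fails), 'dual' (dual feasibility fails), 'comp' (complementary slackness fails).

Gradient of f: grad f(x) = Q x + c = (0, 0)
Constraint values g_i(x) = a_i^T x - b_i:
  g_1((-1, 3)) = 1
Stationarity residual: grad f(x) + sum_i lambda_i a_i = (0, 0)
  -> stationarity OK
Primal feasibility (all g_i <= 0): FAILS
Dual feasibility (all lambda_i >= 0): OK
Complementary slackness (lambda_i * g_i(x) = 0 for all i): OK

Verdict: the first failing condition is primal_feasibility -> primal.

primal


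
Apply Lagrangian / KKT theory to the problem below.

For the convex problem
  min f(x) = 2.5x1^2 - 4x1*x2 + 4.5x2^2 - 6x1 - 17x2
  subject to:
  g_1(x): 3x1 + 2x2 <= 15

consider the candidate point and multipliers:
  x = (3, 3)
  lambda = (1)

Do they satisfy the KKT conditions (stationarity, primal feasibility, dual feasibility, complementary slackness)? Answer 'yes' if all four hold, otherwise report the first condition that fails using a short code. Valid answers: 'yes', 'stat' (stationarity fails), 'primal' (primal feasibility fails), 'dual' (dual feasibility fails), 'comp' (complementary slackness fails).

Gradient of f: grad f(x) = Q x + c = (-3, -2)
Constraint values g_i(x) = a_i^T x - b_i:
  g_1((3, 3)) = 0
Stationarity residual: grad f(x) + sum_i lambda_i a_i = (0, 0)
  -> stationarity OK
Primal feasibility (all g_i <= 0): OK
Dual feasibility (all lambda_i >= 0): OK
Complementary slackness (lambda_i * g_i(x) = 0 for all i): OK

Verdict: yes, KKT holds.

yes


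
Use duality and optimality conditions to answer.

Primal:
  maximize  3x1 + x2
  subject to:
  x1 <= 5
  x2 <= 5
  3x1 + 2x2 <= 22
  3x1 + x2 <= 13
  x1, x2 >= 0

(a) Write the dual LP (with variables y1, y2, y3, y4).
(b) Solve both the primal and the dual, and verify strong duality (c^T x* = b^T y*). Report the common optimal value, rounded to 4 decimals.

The standard primal-dual pair for 'max c^T x s.t. A x <= b, x >= 0' is:
  Dual:  min b^T y  s.t.  A^T y >= c,  y >= 0.

So the dual LP is:
  minimize  5y1 + 5y2 + 22y3 + 13y4
  subject to:
    y1 + 3y3 + 3y4 >= 3
    y2 + 2y3 + y4 >= 1
    y1, y2, y3, y4 >= 0

Solving the primal: x* = (2.6667, 5).
  primal value c^T x* = 13.
Solving the dual: y* = (0, 0, 0, 1).
  dual value b^T y* = 13.
Strong duality: c^T x* = b^T y*. Confirmed.

13


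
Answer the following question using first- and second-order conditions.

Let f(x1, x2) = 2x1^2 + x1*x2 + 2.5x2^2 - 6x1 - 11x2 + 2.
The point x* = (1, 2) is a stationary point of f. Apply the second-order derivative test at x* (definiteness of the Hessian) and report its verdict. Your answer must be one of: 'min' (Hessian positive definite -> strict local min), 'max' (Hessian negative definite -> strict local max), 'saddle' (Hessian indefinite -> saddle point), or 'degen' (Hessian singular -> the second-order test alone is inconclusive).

Compute the Hessian H = grad^2 f:
  H = [[4, 1], [1, 5]]
Verify stationarity: grad f(x*) = H x* + g = (0, 0).
Eigenvalues of H: 3.382, 5.618.
Both eigenvalues > 0, so H is positive definite -> x* is a strict local min.

min


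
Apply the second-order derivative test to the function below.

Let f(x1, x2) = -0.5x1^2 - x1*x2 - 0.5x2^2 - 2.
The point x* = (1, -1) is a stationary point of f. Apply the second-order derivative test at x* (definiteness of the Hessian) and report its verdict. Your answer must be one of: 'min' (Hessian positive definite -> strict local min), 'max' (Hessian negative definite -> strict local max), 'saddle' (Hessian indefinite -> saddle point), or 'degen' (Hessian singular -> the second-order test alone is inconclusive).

Compute the Hessian H = grad^2 f:
  H = [[-1, -1], [-1, -1]]
Verify stationarity: grad f(x*) = H x* + g = (0, 0).
Eigenvalues of H: -2, 0.
H has a zero eigenvalue (singular; negative semidefinite but not definite), so H is neither positive definite, negative definite, nor indefinite. The second-order test alone is inconclusive -> degen.
(Indeed, f is constant along the null direction of H through x*, so x* is not a strict local extremum.)

degen


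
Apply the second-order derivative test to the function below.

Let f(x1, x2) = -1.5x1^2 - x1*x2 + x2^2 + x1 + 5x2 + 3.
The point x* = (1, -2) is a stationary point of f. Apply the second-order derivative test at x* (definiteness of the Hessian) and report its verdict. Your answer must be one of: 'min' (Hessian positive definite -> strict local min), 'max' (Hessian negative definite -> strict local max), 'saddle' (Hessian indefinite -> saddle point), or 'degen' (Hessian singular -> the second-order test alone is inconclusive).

Compute the Hessian H = grad^2 f:
  H = [[-3, -1], [-1, 2]]
Verify stationarity: grad f(x*) = H x* + g = (0, 0).
Eigenvalues of H: -3.1926, 2.1926.
Eigenvalues have mixed signs, so H is indefinite -> x* is a saddle point.

saddle


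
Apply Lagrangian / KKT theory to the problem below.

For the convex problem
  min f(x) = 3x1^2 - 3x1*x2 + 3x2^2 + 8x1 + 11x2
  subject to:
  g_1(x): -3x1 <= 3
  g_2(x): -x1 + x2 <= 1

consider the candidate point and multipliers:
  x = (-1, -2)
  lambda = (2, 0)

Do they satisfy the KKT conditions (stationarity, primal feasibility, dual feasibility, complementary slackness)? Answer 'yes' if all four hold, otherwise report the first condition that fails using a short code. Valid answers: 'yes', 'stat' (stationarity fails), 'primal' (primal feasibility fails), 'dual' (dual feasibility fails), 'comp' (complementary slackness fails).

Gradient of f: grad f(x) = Q x + c = (8, 2)
Constraint values g_i(x) = a_i^T x - b_i:
  g_1((-1, -2)) = 0
  g_2((-1, -2)) = -2
Stationarity residual: grad f(x) + sum_i lambda_i a_i = (2, 2)
  -> stationarity FAILS
Primal feasibility (all g_i <= 0): OK
Dual feasibility (all lambda_i >= 0): OK
Complementary slackness (lambda_i * g_i(x) = 0 for all i): OK

Verdict: the first failing condition is stationarity -> stat.

stat


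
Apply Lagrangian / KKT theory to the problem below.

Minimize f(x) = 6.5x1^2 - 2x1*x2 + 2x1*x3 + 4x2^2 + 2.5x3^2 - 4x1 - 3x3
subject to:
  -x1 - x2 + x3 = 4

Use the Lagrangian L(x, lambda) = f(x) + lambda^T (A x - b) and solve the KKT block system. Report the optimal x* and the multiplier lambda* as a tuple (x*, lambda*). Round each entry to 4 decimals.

Form the Lagrangian:
  L(x, lambda) = (1/2) x^T Q x + c^T x + lambda^T (A x - b)
Stationarity (grad_x L = 0): Q x + c + A^T lambda = 0.
Primal feasibility: A x = b.

This gives the KKT block system:
  [ Q   A^T ] [ x     ]   [-c ]
  [ A    0  ] [ lambda ] = [ b ]

Solving the linear system:
  x*      = (-0.7203, -1.0307, 2.249)
  lambda* = (-6.8046)
  f(x*)   = 11.6762

x* = (-0.7203, -1.0307, 2.249), lambda* = (-6.8046)


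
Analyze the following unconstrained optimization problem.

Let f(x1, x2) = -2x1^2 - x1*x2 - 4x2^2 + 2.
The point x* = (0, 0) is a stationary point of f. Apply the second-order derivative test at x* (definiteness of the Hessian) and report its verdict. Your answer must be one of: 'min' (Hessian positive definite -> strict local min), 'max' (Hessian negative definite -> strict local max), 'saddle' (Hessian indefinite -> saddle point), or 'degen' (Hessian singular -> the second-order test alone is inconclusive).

Compute the Hessian H = grad^2 f:
  H = [[-4, -1], [-1, -8]]
Verify stationarity: grad f(x*) = H x* + g = (0, 0).
Eigenvalues of H: -8.2361, -3.7639.
Both eigenvalues < 0, so H is negative definite -> x* is a strict local max.

max


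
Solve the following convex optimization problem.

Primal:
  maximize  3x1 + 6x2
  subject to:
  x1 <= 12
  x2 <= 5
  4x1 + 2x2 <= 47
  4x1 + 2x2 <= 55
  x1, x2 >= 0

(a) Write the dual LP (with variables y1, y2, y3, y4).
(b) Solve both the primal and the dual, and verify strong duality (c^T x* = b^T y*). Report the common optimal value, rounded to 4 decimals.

The standard primal-dual pair for 'max c^T x s.t. A x <= b, x >= 0' is:
  Dual:  min b^T y  s.t.  A^T y >= c,  y >= 0.

So the dual LP is:
  minimize  12y1 + 5y2 + 47y3 + 55y4
  subject to:
    y1 + 4y3 + 4y4 >= 3
    y2 + 2y3 + 2y4 >= 6
    y1, y2, y3, y4 >= 0

Solving the primal: x* = (9.25, 5).
  primal value c^T x* = 57.75.
Solving the dual: y* = (0, 4.5, 0.75, 0).
  dual value b^T y* = 57.75.
Strong duality: c^T x* = b^T y*. Confirmed.

57.75


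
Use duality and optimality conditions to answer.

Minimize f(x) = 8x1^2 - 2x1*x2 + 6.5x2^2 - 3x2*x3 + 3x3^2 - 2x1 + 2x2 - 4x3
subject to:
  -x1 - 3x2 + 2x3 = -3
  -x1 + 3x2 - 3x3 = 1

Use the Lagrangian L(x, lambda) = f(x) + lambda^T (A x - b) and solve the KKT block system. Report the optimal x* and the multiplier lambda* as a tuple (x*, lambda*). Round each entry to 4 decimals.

Form the Lagrangian:
  L(x, lambda) = (1/2) x^T Q x + c^T x + lambda^T (A x - b)
Stationarity (grad_x L = 0): Q x + c + A^T lambda = 0.
Primal feasibility: A x = b.

This gives the KKT block system:
  [ Q   A^T ] [ x     ]   [-c ]
  [ A    0  ] [ lambda ] = [ b ]

Solving the linear system:
  x*      = (0.8372, 0.9381, 0.3257)
  lambda* = (6.6832, 2.8354)
  f(x*)   = 8.0566

x* = (0.8372, 0.9381, 0.3257), lambda* = (6.6832, 2.8354)


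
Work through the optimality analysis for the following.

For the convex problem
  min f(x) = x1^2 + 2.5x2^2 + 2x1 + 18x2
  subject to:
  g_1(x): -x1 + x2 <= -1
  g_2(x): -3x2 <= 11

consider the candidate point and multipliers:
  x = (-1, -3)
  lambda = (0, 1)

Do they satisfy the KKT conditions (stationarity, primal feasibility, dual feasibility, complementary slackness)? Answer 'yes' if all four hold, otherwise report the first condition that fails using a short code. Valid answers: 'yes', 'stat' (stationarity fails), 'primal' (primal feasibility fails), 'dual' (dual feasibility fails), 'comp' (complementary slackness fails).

Gradient of f: grad f(x) = Q x + c = (0, 3)
Constraint values g_i(x) = a_i^T x - b_i:
  g_1((-1, -3)) = -1
  g_2((-1, -3)) = -2
Stationarity residual: grad f(x) + sum_i lambda_i a_i = (0, 0)
  -> stationarity OK
Primal feasibility (all g_i <= 0): OK
Dual feasibility (all lambda_i >= 0): OK
Complementary slackness (lambda_i * g_i(x) = 0 for all i): FAILS

Verdict: the first failing condition is complementary_slackness -> comp.

comp


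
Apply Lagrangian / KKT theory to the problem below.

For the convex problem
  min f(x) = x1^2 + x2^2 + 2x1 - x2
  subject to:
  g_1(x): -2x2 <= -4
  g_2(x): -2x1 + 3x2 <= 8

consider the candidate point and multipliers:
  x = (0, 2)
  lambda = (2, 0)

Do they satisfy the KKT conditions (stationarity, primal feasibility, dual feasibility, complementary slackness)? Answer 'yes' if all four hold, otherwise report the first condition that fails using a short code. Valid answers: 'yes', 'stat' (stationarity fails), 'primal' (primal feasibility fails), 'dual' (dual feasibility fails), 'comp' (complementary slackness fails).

Gradient of f: grad f(x) = Q x + c = (2, 3)
Constraint values g_i(x) = a_i^T x - b_i:
  g_1((0, 2)) = 0
  g_2((0, 2)) = -2
Stationarity residual: grad f(x) + sum_i lambda_i a_i = (2, -1)
  -> stationarity FAILS
Primal feasibility (all g_i <= 0): OK
Dual feasibility (all lambda_i >= 0): OK
Complementary slackness (lambda_i * g_i(x) = 0 for all i): OK

Verdict: the first failing condition is stationarity -> stat.

stat


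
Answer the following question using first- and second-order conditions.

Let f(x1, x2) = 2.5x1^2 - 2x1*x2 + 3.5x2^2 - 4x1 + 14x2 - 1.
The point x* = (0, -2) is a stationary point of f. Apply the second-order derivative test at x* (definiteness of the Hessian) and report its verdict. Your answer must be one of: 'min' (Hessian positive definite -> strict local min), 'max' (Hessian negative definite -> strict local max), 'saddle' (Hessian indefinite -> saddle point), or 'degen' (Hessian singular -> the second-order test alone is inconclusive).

Compute the Hessian H = grad^2 f:
  H = [[5, -2], [-2, 7]]
Verify stationarity: grad f(x*) = H x* + g = (0, 0).
Eigenvalues of H: 3.7639, 8.2361.
Both eigenvalues > 0, so H is positive definite -> x* is a strict local min.

min


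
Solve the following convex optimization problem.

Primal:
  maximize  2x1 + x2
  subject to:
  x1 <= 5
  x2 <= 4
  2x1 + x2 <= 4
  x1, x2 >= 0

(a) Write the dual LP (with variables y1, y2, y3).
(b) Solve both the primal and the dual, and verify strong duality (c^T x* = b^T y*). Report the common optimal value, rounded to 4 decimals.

The standard primal-dual pair for 'max c^T x s.t. A x <= b, x >= 0' is:
  Dual:  min b^T y  s.t.  A^T y >= c,  y >= 0.

So the dual LP is:
  minimize  5y1 + 4y2 + 4y3
  subject to:
    y1 + 2y3 >= 2
    y2 + y3 >= 1
    y1, y2, y3 >= 0

Solving the primal: x* = (2, 0).
  primal value c^T x* = 4.
Solving the dual: y* = (0, 0, 1).
  dual value b^T y* = 4.
Strong duality: c^T x* = b^T y*. Confirmed.

4


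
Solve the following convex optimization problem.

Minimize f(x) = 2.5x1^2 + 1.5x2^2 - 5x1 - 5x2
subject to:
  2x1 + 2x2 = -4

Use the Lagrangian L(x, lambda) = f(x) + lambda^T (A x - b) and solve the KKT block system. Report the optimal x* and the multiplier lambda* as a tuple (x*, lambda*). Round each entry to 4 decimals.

Form the Lagrangian:
  L(x, lambda) = (1/2) x^T Q x + c^T x + lambda^T (A x - b)
Stationarity (grad_x L = 0): Q x + c + A^T lambda = 0.
Primal feasibility: A x = b.

This gives the KKT block system:
  [ Q   A^T ] [ x     ]   [-c ]
  [ A    0  ] [ lambda ] = [ b ]

Solving the linear system:
  x*      = (-0.75, -1.25)
  lambda* = (4.375)
  f(x*)   = 13.75

x* = (-0.75, -1.25), lambda* = (4.375)


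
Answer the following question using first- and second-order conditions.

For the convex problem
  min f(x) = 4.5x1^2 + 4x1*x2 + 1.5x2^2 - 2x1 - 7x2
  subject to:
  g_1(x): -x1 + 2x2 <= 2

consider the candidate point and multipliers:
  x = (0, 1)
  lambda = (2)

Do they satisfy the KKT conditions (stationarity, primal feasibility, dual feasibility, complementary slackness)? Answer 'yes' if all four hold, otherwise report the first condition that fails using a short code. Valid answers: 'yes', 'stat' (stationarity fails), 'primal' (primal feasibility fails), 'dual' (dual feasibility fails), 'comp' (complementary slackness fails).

Gradient of f: grad f(x) = Q x + c = (2, -4)
Constraint values g_i(x) = a_i^T x - b_i:
  g_1((0, 1)) = 0
Stationarity residual: grad f(x) + sum_i lambda_i a_i = (0, 0)
  -> stationarity OK
Primal feasibility (all g_i <= 0): OK
Dual feasibility (all lambda_i >= 0): OK
Complementary slackness (lambda_i * g_i(x) = 0 for all i): OK

Verdict: yes, KKT holds.

yes


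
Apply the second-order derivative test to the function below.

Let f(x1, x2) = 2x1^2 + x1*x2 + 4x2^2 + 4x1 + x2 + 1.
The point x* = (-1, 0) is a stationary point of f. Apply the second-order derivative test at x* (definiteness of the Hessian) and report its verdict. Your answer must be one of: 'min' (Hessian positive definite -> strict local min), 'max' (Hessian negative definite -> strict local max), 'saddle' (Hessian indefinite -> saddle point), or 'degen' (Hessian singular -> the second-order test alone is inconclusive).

Compute the Hessian H = grad^2 f:
  H = [[4, 1], [1, 8]]
Verify stationarity: grad f(x*) = H x* + g = (0, 0).
Eigenvalues of H: 3.7639, 8.2361.
Both eigenvalues > 0, so H is positive definite -> x* is a strict local min.

min


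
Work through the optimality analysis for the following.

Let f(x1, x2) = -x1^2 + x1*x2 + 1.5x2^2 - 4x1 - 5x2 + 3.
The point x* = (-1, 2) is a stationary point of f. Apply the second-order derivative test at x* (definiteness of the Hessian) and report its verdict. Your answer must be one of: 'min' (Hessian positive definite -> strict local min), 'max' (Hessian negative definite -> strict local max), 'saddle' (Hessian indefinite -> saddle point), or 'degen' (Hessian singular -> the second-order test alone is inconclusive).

Compute the Hessian H = grad^2 f:
  H = [[-2, 1], [1, 3]]
Verify stationarity: grad f(x*) = H x* + g = (0, 0).
Eigenvalues of H: -2.1926, 3.1926.
Eigenvalues have mixed signs, so H is indefinite -> x* is a saddle point.

saddle


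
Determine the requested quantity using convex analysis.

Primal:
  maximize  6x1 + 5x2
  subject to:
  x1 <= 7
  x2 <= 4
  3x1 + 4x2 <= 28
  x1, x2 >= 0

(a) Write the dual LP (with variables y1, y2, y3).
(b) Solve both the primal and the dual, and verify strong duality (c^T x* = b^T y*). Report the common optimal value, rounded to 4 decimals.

The standard primal-dual pair for 'max c^T x s.t. A x <= b, x >= 0' is:
  Dual:  min b^T y  s.t.  A^T y >= c,  y >= 0.

So the dual LP is:
  minimize  7y1 + 4y2 + 28y3
  subject to:
    y1 + 3y3 >= 6
    y2 + 4y3 >= 5
    y1, y2, y3 >= 0

Solving the primal: x* = (7, 1.75).
  primal value c^T x* = 50.75.
Solving the dual: y* = (2.25, 0, 1.25).
  dual value b^T y* = 50.75.
Strong duality: c^T x* = b^T y*. Confirmed.

50.75


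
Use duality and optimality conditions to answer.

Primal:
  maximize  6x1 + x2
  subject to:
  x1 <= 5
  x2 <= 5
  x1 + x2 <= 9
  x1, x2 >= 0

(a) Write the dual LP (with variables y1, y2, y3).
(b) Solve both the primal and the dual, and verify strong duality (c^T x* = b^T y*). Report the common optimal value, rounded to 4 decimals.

The standard primal-dual pair for 'max c^T x s.t. A x <= b, x >= 0' is:
  Dual:  min b^T y  s.t.  A^T y >= c,  y >= 0.

So the dual LP is:
  minimize  5y1 + 5y2 + 9y3
  subject to:
    y1 + y3 >= 6
    y2 + y3 >= 1
    y1, y2, y3 >= 0

Solving the primal: x* = (5, 4).
  primal value c^T x* = 34.
Solving the dual: y* = (5, 0, 1).
  dual value b^T y* = 34.
Strong duality: c^T x* = b^T y*. Confirmed.

34


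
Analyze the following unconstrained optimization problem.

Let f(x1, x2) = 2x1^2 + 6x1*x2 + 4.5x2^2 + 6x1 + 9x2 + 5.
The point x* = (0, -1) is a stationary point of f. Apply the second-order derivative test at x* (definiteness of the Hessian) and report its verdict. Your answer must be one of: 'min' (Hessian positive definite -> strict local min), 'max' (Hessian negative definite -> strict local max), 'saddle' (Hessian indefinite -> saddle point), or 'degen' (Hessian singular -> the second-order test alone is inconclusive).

Compute the Hessian H = grad^2 f:
  H = [[4, 6], [6, 9]]
Verify stationarity: grad f(x*) = H x* + g = (0, 0).
Eigenvalues of H: 0, 13.
H has a zero eigenvalue (singular; positive semidefinite but not definite), so H is neither positive definite, negative definite, nor indefinite. The second-order test alone is inconclusive -> degen.
(Indeed, f is constant along the null direction of H through x*, so x* is not a strict local extremum.)

degen


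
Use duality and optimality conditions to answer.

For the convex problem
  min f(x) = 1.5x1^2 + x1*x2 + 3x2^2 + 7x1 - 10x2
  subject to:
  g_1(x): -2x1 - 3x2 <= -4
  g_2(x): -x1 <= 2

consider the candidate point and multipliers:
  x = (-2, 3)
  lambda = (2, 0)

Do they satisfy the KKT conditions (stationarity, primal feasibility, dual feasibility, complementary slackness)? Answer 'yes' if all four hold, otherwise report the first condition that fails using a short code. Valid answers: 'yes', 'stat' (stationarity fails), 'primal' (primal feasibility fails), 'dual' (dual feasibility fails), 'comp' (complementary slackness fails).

Gradient of f: grad f(x) = Q x + c = (4, 6)
Constraint values g_i(x) = a_i^T x - b_i:
  g_1((-2, 3)) = -1
  g_2((-2, 3)) = 0
Stationarity residual: grad f(x) + sum_i lambda_i a_i = (0, 0)
  -> stationarity OK
Primal feasibility (all g_i <= 0): OK
Dual feasibility (all lambda_i >= 0): OK
Complementary slackness (lambda_i * g_i(x) = 0 for all i): FAILS

Verdict: the first failing condition is complementary_slackness -> comp.

comp


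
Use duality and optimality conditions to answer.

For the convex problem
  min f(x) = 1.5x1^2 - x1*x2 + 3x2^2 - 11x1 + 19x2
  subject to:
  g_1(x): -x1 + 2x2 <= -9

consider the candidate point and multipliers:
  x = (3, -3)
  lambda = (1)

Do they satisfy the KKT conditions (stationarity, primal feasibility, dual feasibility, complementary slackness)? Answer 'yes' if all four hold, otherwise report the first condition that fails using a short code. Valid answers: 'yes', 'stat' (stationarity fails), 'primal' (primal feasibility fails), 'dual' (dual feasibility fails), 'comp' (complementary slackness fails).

Gradient of f: grad f(x) = Q x + c = (1, -2)
Constraint values g_i(x) = a_i^T x - b_i:
  g_1((3, -3)) = 0
Stationarity residual: grad f(x) + sum_i lambda_i a_i = (0, 0)
  -> stationarity OK
Primal feasibility (all g_i <= 0): OK
Dual feasibility (all lambda_i >= 0): OK
Complementary slackness (lambda_i * g_i(x) = 0 for all i): OK

Verdict: yes, KKT holds.

yes


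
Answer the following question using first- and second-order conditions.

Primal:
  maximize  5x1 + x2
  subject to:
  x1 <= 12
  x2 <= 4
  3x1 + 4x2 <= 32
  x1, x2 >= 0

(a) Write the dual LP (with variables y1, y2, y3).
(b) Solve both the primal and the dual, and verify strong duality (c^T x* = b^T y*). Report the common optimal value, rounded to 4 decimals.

The standard primal-dual pair for 'max c^T x s.t. A x <= b, x >= 0' is:
  Dual:  min b^T y  s.t.  A^T y >= c,  y >= 0.

So the dual LP is:
  minimize  12y1 + 4y2 + 32y3
  subject to:
    y1 + 3y3 >= 5
    y2 + 4y3 >= 1
    y1, y2, y3 >= 0

Solving the primal: x* = (10.6667, 0).
  primal value c^T x* = 53.3333.
Solving the dual: y* = (0, 0, 1.6667).
  dual value b^T y* = 53.3333.
Strong duality: c^T x* = b^T y*. Confirmed.

53.3333


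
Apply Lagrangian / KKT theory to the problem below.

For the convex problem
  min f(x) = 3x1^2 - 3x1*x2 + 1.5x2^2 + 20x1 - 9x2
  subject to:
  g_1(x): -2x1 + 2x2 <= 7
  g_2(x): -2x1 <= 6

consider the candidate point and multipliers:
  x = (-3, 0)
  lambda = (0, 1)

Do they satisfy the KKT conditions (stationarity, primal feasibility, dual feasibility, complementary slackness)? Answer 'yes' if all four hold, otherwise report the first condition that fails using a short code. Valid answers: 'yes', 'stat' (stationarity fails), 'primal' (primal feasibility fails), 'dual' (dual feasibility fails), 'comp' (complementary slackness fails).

Gradient of f: grad f(x) = Q x + c = (2, 0)
Constraint values g_i(x) = a_i^T x - b_i:
  g_1((-3, 0)) = -1
  g_2((-3, 0)) = 0
Stationarity residual: grad f(x) + sum_i lambda_i a_i = (0, 0)
  -> stationarity OK
Primal feasibility (all g_i <= 0): OK
Dual feasibility (all lambda_i >= 0): OK
Complementary slackness (lambda_i * g_i(x) = 0 for all i): OK

Verdict: yes, KKT holds.

yes
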